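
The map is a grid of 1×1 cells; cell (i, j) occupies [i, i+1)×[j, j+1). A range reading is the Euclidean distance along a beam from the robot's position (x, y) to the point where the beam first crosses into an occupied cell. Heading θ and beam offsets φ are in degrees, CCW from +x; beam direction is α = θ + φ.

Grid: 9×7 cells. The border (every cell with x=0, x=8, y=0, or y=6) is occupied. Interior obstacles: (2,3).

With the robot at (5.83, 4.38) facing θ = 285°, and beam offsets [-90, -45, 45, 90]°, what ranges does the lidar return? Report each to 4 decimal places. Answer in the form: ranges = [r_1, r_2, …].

ranges = [2.9298, 3.9029, 2.5057, 2.2465]

beam 1: φ=-90°, α=195°
  cosα=-0.9659 sinα=-0.2588 | (5,4) | tMaxX 0.8593 tMaxY 1.4682 | tΔX 1.0353 tΔY 3.8637
    t=0.8593 [x] (4,4)
    t=1.4682 [y] (4,3)
    t=1.8946 [x] (3,3)
    t=2.9298 [x] (2,3) — stop
  → r_1 = 2.9298
beam 2: φ=-45°, α=240°
  cosα=-0.5000 sinα=-0.8660 | (5,4) | tMaxX 1.6600 tMaxY 0.4388 | tΔX 2.0000 tΔY 1.1547
    t=0.4388 [y] (5,3)
    t=1.5935 [y] (5,2)
    t=1.6600 [x] (4,2)
    t=2.7482 [y] (4,1)
    t=3.6600 [x] (3,1)
    t=3.9029 [y] (3,0) — stop
  → r_2 = 3.9029
beam 3: φ=45°, α=330°
  cosα=0.8660 sinα=-0.5000 | (5,4) | tMaxX 0.1963 tMaxY 0.7600 | tΔX 1.1547 tΔY 2.0000
    t=0.1963 [x] (6,4)
    t=0.7600 [y] (6,3)
    t=1.3510 [x] (7,3)
    t=2.5057 [x] (8,3) — stop
  → r_3 = 2.5057
beam 4: φ=90°, α=15°
  cosα=0.9659 sinα=0.2588 | (5,4) | tMaxX 0.1760 tMaxY 2.3955 | tΔX 1.0353 tΔY 3.8637
    t=0.1760 [x] (6,4)
    t=1.2113 [x] (7,4)
    t=2.2465 [x] (8,4) — stop
  → r_4 = 2.2465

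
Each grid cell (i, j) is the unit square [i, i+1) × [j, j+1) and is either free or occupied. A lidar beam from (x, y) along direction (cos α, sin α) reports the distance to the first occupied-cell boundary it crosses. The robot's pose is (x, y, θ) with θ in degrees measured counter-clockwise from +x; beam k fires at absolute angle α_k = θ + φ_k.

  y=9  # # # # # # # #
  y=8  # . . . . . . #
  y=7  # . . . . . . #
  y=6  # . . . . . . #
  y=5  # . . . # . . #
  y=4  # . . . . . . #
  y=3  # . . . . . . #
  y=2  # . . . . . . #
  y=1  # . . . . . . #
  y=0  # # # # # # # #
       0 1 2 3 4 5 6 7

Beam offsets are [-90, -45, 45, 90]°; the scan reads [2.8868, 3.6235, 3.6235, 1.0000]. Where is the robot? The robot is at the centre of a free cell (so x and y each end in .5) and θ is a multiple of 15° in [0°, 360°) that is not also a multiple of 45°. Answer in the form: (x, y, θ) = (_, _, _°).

(x, y, θ) = (3.5, 4.5, 300°)

The pose lattice has 47·16 = 752 candidates. Test each by forward raycasting.
  (4.5, 4.5, 15°): beam 1 = 3.6235 ≠ 2.8868 ✗
  (5.5, 6.5, 150°): beam 2 = 2.5882 ≠ 3.6235 ✗
  (6.5, 8.5, 15°): beam 1 = 1.9319 ≠ 2.8868 ✗
  …
  (3.5, 4.5, 300°): r_1=2.8868, r_2=3.6235, r_3=3.6235, r_4=1.0000 — all match ✓
No second candidate reproduces the full scan.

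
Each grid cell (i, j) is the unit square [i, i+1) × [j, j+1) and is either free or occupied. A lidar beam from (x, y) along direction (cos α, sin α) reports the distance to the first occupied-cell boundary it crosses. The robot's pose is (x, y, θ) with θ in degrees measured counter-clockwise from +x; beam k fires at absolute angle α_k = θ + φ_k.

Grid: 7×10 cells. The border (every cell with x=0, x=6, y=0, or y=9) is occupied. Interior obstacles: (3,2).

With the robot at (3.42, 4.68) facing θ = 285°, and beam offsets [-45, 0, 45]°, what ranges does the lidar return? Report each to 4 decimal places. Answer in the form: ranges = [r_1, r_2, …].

ranges = [4.2493, 1.7393, 2.9791]

beam 1: φ=-45°, α=240°
  cosα=-0.5000 sinα=-0.8660 | (3,4) | tMaxX 0.8400 tMaxY 0.7852 | tΔX 2.0000 tΔY 1.1547
    t=0.7852 [y] (3,3)
    t=0.8400 [x] (2,3)
    t=1.9399 [y] (2,2)
    t=2.8400 [x] (1,2)
    t=3.0946 [y] (1,1)
    t=4.2493 [y] (1,0) — stop
  → r_1 = 4.2493
beam 2: φ=0°, α=285°
  cosα=0.2588 sinα=-0.9659 | (3,4) | tMaxX 2.2409 tMaxY 0.7040 | tΔX 3.8637 tΔY 1.0353
    t=0.7040 [y] (3,3)
    t=1.7393 [y] (3,2) — stop
  → r_2 = 1.7393
beam 3: φ=45°, α=330°
  cosα=0.8660 sinα=-0.5000 | (3,4) | tMaxX 0.6697 tMaxY 1.3600 | tΔX 1.1547 tΔY 2.0000
    t=0.6697 [x] (4,4)
    t=1.3600 [y] (4,3)
    t=1.8244 [x] (5,3)
    t=2.9791 [x] (6,3) — stop
  → r_3 = 2.9791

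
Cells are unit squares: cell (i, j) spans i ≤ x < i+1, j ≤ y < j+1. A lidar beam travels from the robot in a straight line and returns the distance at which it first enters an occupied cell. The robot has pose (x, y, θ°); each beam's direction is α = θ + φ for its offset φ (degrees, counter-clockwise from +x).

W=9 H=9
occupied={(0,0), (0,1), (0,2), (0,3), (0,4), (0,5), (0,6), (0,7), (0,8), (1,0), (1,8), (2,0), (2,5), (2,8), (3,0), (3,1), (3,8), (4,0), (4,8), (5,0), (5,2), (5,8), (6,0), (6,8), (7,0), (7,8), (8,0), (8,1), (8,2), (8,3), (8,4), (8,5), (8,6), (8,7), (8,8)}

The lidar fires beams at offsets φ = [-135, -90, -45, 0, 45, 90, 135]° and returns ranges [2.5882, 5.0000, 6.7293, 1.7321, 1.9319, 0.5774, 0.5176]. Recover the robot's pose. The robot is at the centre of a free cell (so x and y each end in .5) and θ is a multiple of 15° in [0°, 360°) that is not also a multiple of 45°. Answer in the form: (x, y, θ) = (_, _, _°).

Enumerate (i+0.5, j+0.5, θ) over the 46 free cells and 16 admissible headings. For each, cast all 7 beams and compare to the given ranges.
  (7.5, 2.5, 285°): beam 1 = 5.1962 ≠ 2.5882 ✗
  (2.5, 1.5, 210°): beam 1 = 6.7293 ≠ 2.5882 ✗
  (1.5, 7.5, 285°): beam 1 = 0.5774 ≠ 2.5882 ✗
  (1.5, 5.5, 330°): beam 1 = 0.5176 ≠ 2.5882 ✗
  …
  (1.5, 3.5, 60°): r_1=2.5882, r_2=5.0000, r_3=6.7293, r_4=1.7321, r_5=1.9319, r_6=0.5774, r_7=0.5176 — all match ✓
Unique over the lattice → pose = (1.5, 3.5, 60°).

(x, y, θ) = (1.5, 3.5, 60°)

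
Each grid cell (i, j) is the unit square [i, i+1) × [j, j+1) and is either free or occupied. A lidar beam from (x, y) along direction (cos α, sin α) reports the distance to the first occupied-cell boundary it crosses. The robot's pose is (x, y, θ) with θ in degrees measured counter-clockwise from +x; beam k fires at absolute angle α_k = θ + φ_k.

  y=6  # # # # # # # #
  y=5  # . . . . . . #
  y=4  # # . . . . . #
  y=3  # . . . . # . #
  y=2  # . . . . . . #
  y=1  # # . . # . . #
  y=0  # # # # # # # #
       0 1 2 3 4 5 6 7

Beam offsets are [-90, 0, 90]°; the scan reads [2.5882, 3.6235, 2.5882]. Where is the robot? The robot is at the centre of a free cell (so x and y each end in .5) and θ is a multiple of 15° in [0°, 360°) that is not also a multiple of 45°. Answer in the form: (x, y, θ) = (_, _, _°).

(x, y, θ) = (4.5, 2.5, 105°)

The pose lattice has 26·16 = 416 candidates. Test each by forward raycasting.
  (5.5, 1.5, 120°): beam 1 = 1.7321 ≠ 2.5882 ✗
  (5.5, 5.5, 120°): beam 1 = 1.0000 ≠ 2.5882 ✗
  (4.5, 2.5, 60°): beam 1 = 2.8868 ≠ 2.5882 ✗
  (5.5, 2.5, 285°): beam 1 = 3.6235 ≠ 2.5882 ✗
  (6.5, 2.5, 330°): beam 1 = 1.7321 ≠ 2.5882 ✗
  …
  (4.5, 2.5, 105°): r_1=2.5882, r_2=3.6235, r_3=2.5882 — all match ✓
Unique over the lattice → pose = (4.5, 2.5, 105°).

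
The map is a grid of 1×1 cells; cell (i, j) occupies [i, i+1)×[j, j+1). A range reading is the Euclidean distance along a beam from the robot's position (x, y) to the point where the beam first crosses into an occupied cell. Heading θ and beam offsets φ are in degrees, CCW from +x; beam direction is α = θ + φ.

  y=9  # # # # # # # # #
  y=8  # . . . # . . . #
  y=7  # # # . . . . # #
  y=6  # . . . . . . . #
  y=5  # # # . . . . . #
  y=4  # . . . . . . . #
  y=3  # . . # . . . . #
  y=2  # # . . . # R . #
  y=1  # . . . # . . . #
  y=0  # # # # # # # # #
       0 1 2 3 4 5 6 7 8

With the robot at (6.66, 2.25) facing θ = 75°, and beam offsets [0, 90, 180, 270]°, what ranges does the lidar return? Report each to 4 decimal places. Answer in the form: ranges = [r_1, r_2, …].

ranges = [4.9176, 0.6833, 1.2941, 1.3873]

beam 1: φ=0°, α=75°
  dir = (cos 75°, sin 75°) = (0.2588, 0.9659); from cell (6,2)
  next x-line at t=1.3137, next y-line at t=0.7765; Δt_x=3.8637, Δt_y=1.0353
    y: enter (6,3) at t=0.7765
    x: enter (7,3) at t=1.3137
    y: enter (7,4) at t=1.8117
    y: enter (7,5) at t=2.8470
    y: enter (7,6) at t=3.8823
    y: enter (7,7) at t=4.9176 ← occupied
  → r_1 = 4.9176
beam 2: φ=90°, α=165°
  dir = (cos 165°, sin 165°) = (-0.9659, 0.2588); from cell (6,2)
  next x-line at t=0.6833, next y-line at t=2.8978; Δt_x=1.0353, Δt_y=3.8637
    x: enter (5,2) at t=0.6833 ← occupied
  → r_2 = 0.6833
beam 3: φ=180°, α=255°
  dir = (cos 255°, sin 255°) = (-0.2588, -0.9659); from cell (6,2)
  next x-line at t=2.5500, next y-line at t=0.2588; Δt_x=3.8637, Δt_y=1.0353
    y: enter (6,1) at t=0.2588
    y: enter (6,0) at t=1.2941 ← occupied
  → r_3 = 1.2941
beam 4: φ=270°, α=345°
  dir = (cos 345°, sin 345°) = (0.9659, -0.2588); from cell (6,2)
  next x-line at t=0.3520, next y-line at t=0.9659; Δt_x=1.0353, Δt_y=3.8637
    x: enter (7,2) at t=0.3520
    y: enter (7,1) at t=0.9659
    x: enter (8,1) at t=1.3873 ← occupied
  → r_4 = 1.3873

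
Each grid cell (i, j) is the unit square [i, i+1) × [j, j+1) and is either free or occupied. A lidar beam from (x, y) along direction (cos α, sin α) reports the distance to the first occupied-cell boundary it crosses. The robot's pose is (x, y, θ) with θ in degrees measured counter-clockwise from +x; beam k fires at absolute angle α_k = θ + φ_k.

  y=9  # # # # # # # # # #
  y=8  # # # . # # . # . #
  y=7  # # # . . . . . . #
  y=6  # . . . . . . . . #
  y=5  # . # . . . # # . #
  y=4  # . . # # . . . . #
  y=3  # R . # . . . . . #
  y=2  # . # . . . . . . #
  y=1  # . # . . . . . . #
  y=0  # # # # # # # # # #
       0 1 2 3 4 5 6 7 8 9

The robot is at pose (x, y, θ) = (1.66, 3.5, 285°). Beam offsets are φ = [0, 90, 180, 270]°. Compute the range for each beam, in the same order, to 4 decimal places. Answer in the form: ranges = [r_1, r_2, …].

beam 1: φ=0°, α=285°
  d=(0.2588,-0.9659)  start (1,3)  tX=1.3137 tY=0.5176  stride 1/|dx|=3.8637 1/|dy|=1.0353
    cross y-line → (1,2), t=0.5176
    cross x-line → (2,2), t=1.3137 (wall)
  → r_1 = 1.3137
beam 2: φ=90°, α=15°
  d=(0.9659,0.2588)  start (1,3)  tX=0.3520 tY=1.9319  stride 1/|dx|=1.0353 1/|dy|=3.8637
    cross x-line → (2,3), t=0.3520
    cross x-line → (3,3), t=1.3873 (wall)
  → r_2 = 1.3873
beam 3: φ=180°, α=105°
  d=(-0.2588,0.9659)  start (1,3)  tX=2.5500 tY=0.5176  stride 1/|dx|=3.8637 1/|dy|=1.0353
    cross y-line → (1,4), t=0.5176
    cross y-line → (1,5), t=1.5529
    cross x-line → (0,5), t=2.5500 (wall)
  → r_3 = 2.5500
beam 4: φ=270°, α=195°
  d=(-0.9659,-0.2588)  start (1,3)  tX=0.6833 tY=1.9319  stride 1/|dx|=1.0353 1/|dy|=3.8637
    cross x-line → (0,3), t=0.6833 (wall)
  → r_4 = 0.6833

ranges = [1.3137, 1.3873, 2.5500, 0.6833]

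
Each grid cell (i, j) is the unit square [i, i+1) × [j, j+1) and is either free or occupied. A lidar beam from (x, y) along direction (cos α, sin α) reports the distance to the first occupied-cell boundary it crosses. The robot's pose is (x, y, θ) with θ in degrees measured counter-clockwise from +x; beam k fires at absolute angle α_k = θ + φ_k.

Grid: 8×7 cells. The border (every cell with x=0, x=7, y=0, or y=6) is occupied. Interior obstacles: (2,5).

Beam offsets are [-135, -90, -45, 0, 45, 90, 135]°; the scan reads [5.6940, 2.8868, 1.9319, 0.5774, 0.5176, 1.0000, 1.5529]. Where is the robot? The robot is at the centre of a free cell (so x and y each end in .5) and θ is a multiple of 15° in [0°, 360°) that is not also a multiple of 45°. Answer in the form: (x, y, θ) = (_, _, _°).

Enumerate (i+0.5, j+0.5, θ) over the 29 free cells and 16 admissible headings. For each, cast all 7 beams and compare to the given ranges.
  (6.5, 3.5, 210°): beam 1 = 1.9319 ≠ 5.6940 ✗
  (4.5, 5.5, 195°): beam 1 = 0.5774 ≠ 5.6940 ✗
  (3.5, 4.5, 15°): beam 1 = 4.0415 ≠ 5.6940 ✗
  (4.5, 1.5, 255°): beam 1 = 4.0415 ≠ 5.6940 ✗
  (4.5, 5.5, 210°): beam 1 = 0.5176 ≠ 5.6940 ✗
  …
  (1.5, 2.5, 150°): r_1=5.6940, r_2=2.8868, r_3=1.9319, r_4=0.5774, r_5=0.5176, r_6=1.0000, r_7=1.5529 — all match ✓
Only this pose fits every beam.

(x, y, θ) = (1.5, 2.5, 150°)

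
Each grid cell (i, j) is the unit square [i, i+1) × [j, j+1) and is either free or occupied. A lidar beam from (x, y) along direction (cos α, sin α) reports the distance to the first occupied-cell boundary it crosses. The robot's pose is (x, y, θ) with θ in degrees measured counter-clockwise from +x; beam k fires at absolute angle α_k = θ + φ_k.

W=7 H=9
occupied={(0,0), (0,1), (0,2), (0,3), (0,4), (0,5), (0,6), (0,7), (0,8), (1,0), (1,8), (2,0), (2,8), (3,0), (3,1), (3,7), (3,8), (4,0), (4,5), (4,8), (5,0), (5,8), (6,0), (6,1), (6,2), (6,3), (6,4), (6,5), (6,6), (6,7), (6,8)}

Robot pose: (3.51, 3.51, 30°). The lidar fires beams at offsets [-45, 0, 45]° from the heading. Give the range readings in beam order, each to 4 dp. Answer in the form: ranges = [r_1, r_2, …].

ranges = [2.5778, 2.8752, 1.8932]

beam 1: φ=-45°, α=345°
  direction (0.9659, -0.2588); cell (3,3); t to first gridline: x 0.5073, y 1.9705 (then +1.0353 / +3.8637)
    (4,3) via x @ 0.5073
    (5,3) via x @ 1.5426
    (5,2) via y @ 1.9705
    (6,2) via x @ 2.5778  # hit
  → r_1 = 2.5778
beam 2: φ=0°, α=30°
  direction (0.8660, 0.5000); cell (3,3); t to first gridline: x 0.5658, y 0.9800 (then +1.1547 / +2.0000)
    (4,3) via x @ 0.5658
    (4,4) via y @ 0.9800
    (5,4) via x @ 1.7205
    (6,4) via x @ 2.8752  # hit
  → r_2 = 2.8752
beam 3: φ=45°, α=75°
  direction (0.2588, 0.9659); cell (3,3); t to first gridline: x 1.8932, y 0.5073 (then +3.8637 / +1.0353)
    (3,4) via y @ 0.5073
    (3,5) via y @ 1.5426
    (4,5) via x @ 1.8932  # hit
  → r_3 = 1.8932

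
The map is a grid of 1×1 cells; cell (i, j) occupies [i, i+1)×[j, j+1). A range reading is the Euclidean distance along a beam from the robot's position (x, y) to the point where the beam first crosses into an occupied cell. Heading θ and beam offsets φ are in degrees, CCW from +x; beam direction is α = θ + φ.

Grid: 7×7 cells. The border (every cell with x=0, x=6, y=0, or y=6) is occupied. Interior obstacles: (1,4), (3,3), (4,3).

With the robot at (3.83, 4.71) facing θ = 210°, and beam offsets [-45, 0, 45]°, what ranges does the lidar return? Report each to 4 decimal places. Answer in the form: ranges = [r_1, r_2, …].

beam 1: φ=-45°, α=165°
  dir = (cos 165°, sin 165°) = (-0.9659, 0.2588); from cell (3,4)
  next x-line at t=0.8593, next y-line at t=1.1205; Δt_x=1.0353, Δt_y=3.8637
    x: enter (2,4) at t=0.8593
    y: enter (2,5) at t=1.1205
    x: enter (1,5) at t=1.8946
    x: enter (0,5) at t=2.9298 ← occupied
  → r_1 = 2.9298
beam 2: φ=0°, α=210°
  dir = (cos 210°, sin 210°) = (-0.8660, -0.5000); from cell (3,4)
  next x-line at t=0.9584, next y-line at t=1.4200; Δt_x=1.1547, Δt_y=2.0000
    x: enter (2,4) at t=0.9584
    y: enter (2,3) at t=1.4200
    x: enter (1,3) at t=2.1131
    x: enter (0,3) at t=3.2678 ← occupied
  → r_2 = 3.2678
beam 3: φ=45°, α=255°
  dir = (cos 255°, sin 255°) = (-0.2588, -0.9659); from cell (3,4)
  next x-line at t=3.2069, next y-line at t=0.7350; Δt_x=3.8637, Δt_y=1.0353
    y: enter (3,3) at t=0.7350 ← occupied
  → r_3 = 0.7350

ranges = [2.9298, 3.2678, 0.7350]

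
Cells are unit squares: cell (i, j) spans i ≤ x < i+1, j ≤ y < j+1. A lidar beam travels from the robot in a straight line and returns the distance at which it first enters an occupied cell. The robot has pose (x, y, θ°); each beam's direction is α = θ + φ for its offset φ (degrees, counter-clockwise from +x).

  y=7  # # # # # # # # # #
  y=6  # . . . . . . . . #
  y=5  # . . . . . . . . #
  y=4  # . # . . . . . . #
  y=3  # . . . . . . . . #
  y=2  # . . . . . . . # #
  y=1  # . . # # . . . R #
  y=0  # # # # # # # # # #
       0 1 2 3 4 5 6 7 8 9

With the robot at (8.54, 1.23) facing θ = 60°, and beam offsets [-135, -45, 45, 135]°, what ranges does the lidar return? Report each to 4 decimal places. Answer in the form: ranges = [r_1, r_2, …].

ranges = [0.2381, 0.4762, 0.7972, 0.8887]

beam 1: φ=-135°, α=285°
  cosα=0.2588 sinα=-0.9659 | (8,1) | tMaxX 1.7773 tMaxY 0.2381 | tΔX 3.8637 tΔY 1.0353
    t=0.2381 [y] (8,0) — stop
  → r_1 = 0.2381
beam 2: φ=-45°, α=15°
  cosα=0.9659 sinα=0.2588 | (8,1) | tMaxX 0.4762 tMaxY 2.9751 | tΔX 1.0353 tΔY 3.8637
    t=0.4762 [x] (9,1) — stop
  → r_2 = 0.4762
beam 3: φ=45°, α=105°
  cosα=-0.2588 sinα=0.9659 | (8,1) | tMaxX 2.0864 tMaxY 0.7972 | tΔX 3.8637 tΔY 1.0353
    t=0.7972 [y] (8,2) — stop
  → r_3 = 0.7972
beam 4: φ=135°, α=195°
  cosα=-0.9659 sinα=-0.2588 | (8,1) | tMaxX 0.5590 tMaxY 0.8887 | tΔX 1.0353 tΔY 3.8637
    t=0.5590 [x] (7,1)
    t=0.8887 [y] (7,0) — stop
  → r_4 = 0.8887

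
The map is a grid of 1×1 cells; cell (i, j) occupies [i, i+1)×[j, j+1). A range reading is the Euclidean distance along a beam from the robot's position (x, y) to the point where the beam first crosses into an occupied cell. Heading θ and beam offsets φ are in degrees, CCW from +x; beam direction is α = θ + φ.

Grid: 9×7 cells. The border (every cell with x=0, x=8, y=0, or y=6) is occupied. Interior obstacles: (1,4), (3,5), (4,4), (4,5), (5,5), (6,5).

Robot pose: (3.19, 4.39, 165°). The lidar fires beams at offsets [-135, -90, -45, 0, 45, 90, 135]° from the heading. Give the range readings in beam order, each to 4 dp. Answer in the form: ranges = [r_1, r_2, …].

beam 1: φ=-135°, α=30°
  direction (0.8660, 0.5000); cell (3,4); t to first gridline: x 0.9353, y 1.2200 (then +1.1547 / +2.0000)
    (4,4) via x @ 0.9353  # hit
  → r_1 = 0.9353
beam 2: φ=-90°, α=75°
  direction (0.2588, 0.9659); cell (3,4); t to first gridline: x 3.1296, y 0.6315 (then +3.8637 / +1.0353)
    (3,5) via y @ 0.6315  # hit
  → r_2 = 0.6315
beam 3: φ=-45°, α=120°
  direction (-0.5000, 0.8660); cell (3,4); t to first gridline: x 0.3800, y 0.7044 (then +2.0000 / +1.1547)
    (2,4) via x @ 0.3800
    (2,5) via y @ 0.7044
    (2,6) via y @ 1.8591  # hit
  → r_3 = 1.8591
beam 4: φ=0°, α=165°
  direction (-0.9659, 0.2588); cell (3,4); t to first gridline: x 0.1967, y 2.3569 (then +1.0353 / +3.8637)
    (2,4) via x @ 0.1967
    (1,4) via x @ 1.2320  # hit
  → r_4 = 1.2320
beam 5: φ=45°, α=210°
  direction (-0.8660, -0.5000); cell (3,4); t to first gridline: x 0.2194, y 0.7800 (then +1.1547 / +2.0000)
    (2,4) via x @ 0.2194
    (2,3) via y @ 0.7800
    (1,3) via x @ 1.3741
    (0,3) via x @ 2.5288  # hit
  → r_5 = 2.5288
beam 6: φ=90°, α=255°
  direction (-0.2588, -0.9659); cell (3,4); t to first gridline: x 0.7341, y 0.4038 (then +3.8637 / +1.0353)
    (3,3) via y @ 0.4038
    (2,3) via x @ 0.7341
    (2,2) via y @ 1.4390
    (2,1) via y @ 2.4743
    (2,0) via y @ 3.5096  # hit
  → r_6 = 3.5096
beam 7: φ=135°, α=300°
  direction (0.5000, -0.8660); cell (3,4); t to first gridline: x 1.6200, y 0.4503 (then +2.0000 / +1.1547)
    (3,3) via y @ 0.4503
    (3,2) via y @ 1.6050
    (4,2) via x @ 1.6200
    (4,1) via y @ 2.7597
    (5,1) via x @ 3.6200
    (5,0) via y @ 3.9144  # hit
  → r_7 = 3.9144

ranges = [0.9353, 0.6315, 1.8591, 1.2320, 2.5288, 3.5096, 3.9144]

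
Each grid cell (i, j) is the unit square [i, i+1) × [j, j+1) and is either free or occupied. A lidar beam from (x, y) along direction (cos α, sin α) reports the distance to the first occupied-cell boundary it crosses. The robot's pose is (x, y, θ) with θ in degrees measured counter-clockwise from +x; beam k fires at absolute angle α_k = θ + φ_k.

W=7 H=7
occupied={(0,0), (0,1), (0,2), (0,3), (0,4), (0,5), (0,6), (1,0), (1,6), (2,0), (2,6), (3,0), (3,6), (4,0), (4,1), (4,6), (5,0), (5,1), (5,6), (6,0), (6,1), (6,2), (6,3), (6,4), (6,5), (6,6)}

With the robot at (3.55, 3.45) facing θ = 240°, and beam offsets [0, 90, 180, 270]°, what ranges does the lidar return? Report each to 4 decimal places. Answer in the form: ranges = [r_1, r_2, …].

beam 1: φ=0°, α=240°
  dir = (cos 240°, sin 240°) = (-0.5000, -0.8660); from cell (3,3)
  next x-line at t=1.1000, next y-line at t=0.5196; Δt_x=2.0000, Δt_y=1.1547
    y: enter (3,2) at t=0.5196
    x: enter (2,2) at t=1.1000
    y: enter (2,1) at t=1.6743
    y: enter (2,0) at t=2.8290 ← occupied
  → r_1 = 2.8290
beam 2: φ=90°, α=330°
  dir = (cos 330°, sin 330°) = (0.8660, -0.5000); from cell (3,3)
  next x-line at t=0.5196, next y-line at t=0.9000; Δt_x=1.1547, Δt_y=2.0000
    x: enter (4,3) at t=0.5196
    y: enter (4,2) at t=0.9000
    x: enter (5,2) at t=1.6743
    x: enter (6,2) at t=2.8290 ← occupied
  → r_2 = 2.8290
beam 3: φ=180°, α=60°
  dir = (cos 60°, sin 60°) = (0.5000, 0.8660); from cell (3,3)
  next x-line at t=0.9000, next y-line at t=0.6351; Δt_x=2.0000, Δt_y=1.1547
    y: enter (3,4) at t=0.6351
    x: enter (4,4) at t=0.9000
    y: enter (4,5) at t=1.7898
    x: enter (5,5) at t=2.9000
    y: enter (5,6) at t=2.9445 ← occupied
  → r_3 = 2.9445
beam 4: φ=270°, α=150°
  dir = (cos 150°, sin 150°) = (-0.8660, 0.5000); from cell (3,3)
  next x-line at t=0.6351, next y-line at t=1.1000; Δt_x=1.1547, Δt_y=2.0000
    x: enter (2,3) at t=0.6351
    y: enter (2,4) at t=1.1000
    x: enter (1,4) at t=1.7898
    x: enter (0,4) at t=2.9445 ← occupied
  → r_4 = 2.9445

ranges = [2.8290, 2.8290, 2.9445, 2.9445]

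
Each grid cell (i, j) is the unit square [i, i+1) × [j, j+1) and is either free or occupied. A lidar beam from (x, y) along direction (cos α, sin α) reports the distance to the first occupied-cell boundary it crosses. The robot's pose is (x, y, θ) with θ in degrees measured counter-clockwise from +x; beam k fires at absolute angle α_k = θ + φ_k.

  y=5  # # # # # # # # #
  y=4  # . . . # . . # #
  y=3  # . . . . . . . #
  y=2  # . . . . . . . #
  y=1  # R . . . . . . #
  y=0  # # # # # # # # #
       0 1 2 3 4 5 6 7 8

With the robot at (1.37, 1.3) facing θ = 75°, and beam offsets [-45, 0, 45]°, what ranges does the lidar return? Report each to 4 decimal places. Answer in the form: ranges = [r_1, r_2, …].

ranges = [6.5010, 3.8305, 0.7400]

beam 1: φ=-45°, α=30°
  direction (0.8660, 0.5000); cell (1,1); t to first gridline: x 0.7275, y 1.4000 (then +1.1547 / +2.0000)
    (2,1) via x @ 0.7275
    (2,2) via y @ 1.4000
    (3,2) via x @ 1.8822
    (4,2) via x @ 3.0369
    (4,3) via y @ 3.4000
    (5,3) via x @ 4.1916
    (6,3) via x @ 5.3463
    (6,4) via y @ 5.4000
    (7,4) via x @ 6.5010  # hit
  → r_1 = 6.5010
beam 2: φ=0°, α=75°
  direction (0.2588, 0.9659); cell (1,1); t to first gridline: x 2.4341, y 0.7247 (then +3.8637 / +1.0353)
    (1,2) via y @ 0.7247
    (1,3) via y @ 1.7600
    (2,3) via x @ 2.4341
    (2,4) via y @ 2.7952
    (2,5) via y @ 3.8305  # hit
  → r_2 = 3.8305
beam 3: φ=45°, α=120°
  direction (-0.5000, 0.8660); cell (1,1); t to first gridline: x 0.7400, y 0.8083 (then +2.0000 / +1.1547)
    (0,1) via x @ 0.7400  # hit
  → r_3 = 0.7400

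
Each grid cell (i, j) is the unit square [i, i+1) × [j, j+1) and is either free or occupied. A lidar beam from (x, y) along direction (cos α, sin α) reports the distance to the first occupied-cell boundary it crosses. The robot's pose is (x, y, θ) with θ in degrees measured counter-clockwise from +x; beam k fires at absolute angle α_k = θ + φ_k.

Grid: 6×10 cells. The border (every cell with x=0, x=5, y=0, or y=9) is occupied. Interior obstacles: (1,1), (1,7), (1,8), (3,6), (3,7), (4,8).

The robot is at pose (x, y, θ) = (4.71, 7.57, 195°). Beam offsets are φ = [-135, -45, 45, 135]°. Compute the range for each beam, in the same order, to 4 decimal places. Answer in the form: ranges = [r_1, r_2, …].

ranges = [0.4965, 0.8198, 1.4200, 0.3349]

beam 1: φ=-135°, α=60°
  dir = (cos 60°, sin 60°) = (0.5000, 0.8660); from cell (4,7)
  next x-line at t=0.5800, next y-line at t=0.4965; Δt_x=2.0000, Δt_y=1.1547
    y: enter (4,8) at t=0.4965 ← occupied
  → r_1 = 0.4965
beam 2: φ=-45°, α=150°
  dir = (cos 150°, sin 150°) = (-0.8660, 0.5000); from cell (4,7)
  next x-line at t=0.8198, next y-line at t=0.8600; Δt_x=1.1547, Δt_y=2.0000
    x: enter (3,7) at t=0.8198 ← occupied
  → r_2 = 0.8198
beam 3: φ=45°, α=240°
  dir = (cos 240°, sin 240°) = (-0.5000, -0.8660); from cell (4,7)
  next x-line at t=1.4200, next y-line at t=0.6582; Δt_x=2.0000, Δt_y=1.1547
    y: enter (4,6) at t=0.6582
    x: enter (3,6) at t=1.4200 ← occupied
  → r_3 = 1.4200
beam 4: φ=135°, α=330°
  dir = (cos 330°, sin 330°) = (0.8660, -0.5000); from cell (4,7)
  next x-line at t=0.3349, next y-line at t=1.1400; Δt_x=1.1547, Δt_y=2.0000
    x: enter (5,7) at t=0.3349 ← occupied
  → r_4 = 0.3349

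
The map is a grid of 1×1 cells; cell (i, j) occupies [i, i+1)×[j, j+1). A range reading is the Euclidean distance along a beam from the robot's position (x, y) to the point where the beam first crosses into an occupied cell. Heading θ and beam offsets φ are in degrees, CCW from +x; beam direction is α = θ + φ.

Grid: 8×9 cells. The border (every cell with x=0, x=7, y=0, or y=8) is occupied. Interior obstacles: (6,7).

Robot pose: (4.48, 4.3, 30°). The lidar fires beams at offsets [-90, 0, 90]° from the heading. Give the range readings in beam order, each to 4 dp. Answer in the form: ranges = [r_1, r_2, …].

beam 1: φ=-90°, α=300°
  dir = (cos 300°, sin 300°) = (0.5000, -0.8660); from cell (4,4)
  next x-line at t=1.0400, next y-line at t=0.3464; Δt_x=2.0000, Δt_y=1.1547
    y: enter (4,3) at t=0.3464
    x: enter (5,3) at t=1.0400
    y: enter (5,2) at t=1.5011
    y: enter (5,1) at t=2.6558
    x: enter (6,1) at t=3.0400
    y: enter (6,0) at t=3.8105 ← occupied
  → r_1 = 3.8105
beam 2: φ=0°, α=30°
  dir = (cos 30°, sin 30°) = (0.8660, 0.5000); from cell (4,4)
  next x-line at t=0.6004, next y-line at t=1.4000; Δt_x=1.1547, Δt_y=2.0000
    x: enter (5,4) at t=0.6004
    y: enter (5,5) at t=1.4000
    x: enter (6,5) at t=1.7551
    x: enter (7,5) at t=2.9098 ← occupied
  → r_2 = 2.9098
beam 3: φ=90°, α=120°
  dir = (cos 120°, sin 120°) = (-0.5000, 0.8660); from cell (4,4)
  next x-line at t=0.9600, next y-line at t=0.8083; Δt_x=2.0000, Δt_y=1.1547
    y: enter (4,5) at t=0.8083
    x: enter (3,5) at t=0.9600
    y: enter (3,6) at t=1.9630
    x: enter (2,6) at t=2.9600
    y: enter (2,7) at t=3.1177
    y: enter (2,8) at t=4.2724 ← occupied
  → r_3 = 4.2724

ranges = [3.8105, 2.9098, 4.2724]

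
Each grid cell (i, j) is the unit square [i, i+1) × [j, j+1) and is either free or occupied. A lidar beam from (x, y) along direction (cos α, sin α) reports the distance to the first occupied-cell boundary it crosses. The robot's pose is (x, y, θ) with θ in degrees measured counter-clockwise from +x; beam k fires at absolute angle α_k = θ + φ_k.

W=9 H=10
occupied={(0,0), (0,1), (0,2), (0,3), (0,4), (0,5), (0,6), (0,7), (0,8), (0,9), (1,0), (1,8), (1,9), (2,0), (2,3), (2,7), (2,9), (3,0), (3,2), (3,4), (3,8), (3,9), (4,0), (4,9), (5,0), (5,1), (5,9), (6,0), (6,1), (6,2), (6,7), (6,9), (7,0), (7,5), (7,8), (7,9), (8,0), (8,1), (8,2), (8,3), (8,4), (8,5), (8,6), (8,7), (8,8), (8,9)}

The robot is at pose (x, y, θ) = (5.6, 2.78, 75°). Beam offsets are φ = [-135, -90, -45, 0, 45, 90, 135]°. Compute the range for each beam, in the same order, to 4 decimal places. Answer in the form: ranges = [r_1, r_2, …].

ranges = [0.8000, 0.4141, 2.7713, 4.3689, 5.2000, 2.6917, 3.5600]

beam 1: φ=-135°, α=300°
  cosα=0.5000 sinα=-0.8660 | (5,2) | tMaxX 0.8000 tMaxY 0.9007 | tΔX 2.0000 tΔY 1.1547
    t=0.8000 [x] (6,2) — stop
  → r_1 = 0.8000
beam 2: φ=-90°, α=345°
  cosα=0.9659 sinα=-0.2588 | (5,2) | tMaxX 0.4141 tMaxY 3.0137 | tΔX 1.0353 tΔY 3.8637
    t=0.4141 [x] (6,2) — stop
  → r_2 = 0.4141
beam 3: φ=-45°, α=30°
  cosα=0.8660 sinα=0.5000 | (5,2) | tMaxX 0.4619 tMaxY 0.4400 | tΔX 1.1547 tΔY 2.0000
    t=0.4400 [y] (5,3)
    t=0.4619 [x] (6,3)
    t=1.6166 [x] (7,3)
    t=2.4400 [y] (7,4)
    t=2.7713 [x] (8,4) — stop
  → r_3 = 2.7713
beam 4: φ=0°, α=75°
  cosα=0.2588 sinα=0.9659 | (5,2) | tMaxX 1.5455 tMaxY 0.2278 | tΔX 3.8637 tΔY 1.0353
    t=0.2278 [y] (5,3)
    t=1.2630 [y] (5,4)
    t=1.5455 [x] (6,4)
    t=2.2983 [y] (6,5)
    t=3.3336 [y] (6,6)
    t=4.3689 [y] (6,7) — stop
  → r_4 = 4.3689
beam 5: φ=45°, α=120°
  cosα=-0.5000 sinα=0.8660 | (5,2) | tMaxX 1.2000 tMaxY 0.2540 | tΔX 2.0000 tΔY 1.1547
    t=0.2540 [y] (5,3)
    t=1.2000 [x] (4,3)
    t=1.4087 [y] (4,4)
    t=2.5634 [y] (4,5)
    t=3.2000 [x] (3,5)
    t=3.7181 [y] (3,6)
    t=4.8728 [y] (3,7)
    t=5.2000 [x] (2,7) — stop
  → r_5 = 5.2000
beam 6: φ=90°, α=165°
  cosα=-0.9659 sinα=0.2588 | (5,2) | tMaxX 0.6212 tMaxY 0.8500 | tΔX 1.0353 tΔY 3.8637
    t=0.6212 [x] (4,2)
    t=0.8500 [y] (4,3)
    t=1.6564 [x] (3,3)
    t=2.6917 [x] (2,3) — stop
  → r_6 = 2.6917
beam 7: φ=135°, α=210°
  cosα=-0.8660 sinα=-0.5000 | (5,2) | tMaxX 0.6928 tMaxY 1.5600 | tΔX 1.1547 tΔY 2.0000
    t=0.6928 [x] (4,2)
    t=1.5600 [y] (4,1)
    t=1.8475 [x] (3,1)
    t=3.0022 [x] (2,1)
    t=3.5600 [y] (2,0) — stop
  → r_7 = 3.5600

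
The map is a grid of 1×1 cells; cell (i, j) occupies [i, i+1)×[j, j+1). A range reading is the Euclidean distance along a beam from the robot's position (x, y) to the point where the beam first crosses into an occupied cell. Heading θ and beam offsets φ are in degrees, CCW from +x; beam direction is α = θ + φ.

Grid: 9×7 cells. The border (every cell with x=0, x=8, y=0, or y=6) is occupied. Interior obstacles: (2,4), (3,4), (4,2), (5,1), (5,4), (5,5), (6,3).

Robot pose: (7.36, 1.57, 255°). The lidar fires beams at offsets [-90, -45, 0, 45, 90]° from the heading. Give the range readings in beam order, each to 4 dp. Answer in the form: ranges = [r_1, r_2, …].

ranges = [1.4080, 1.1400, 0.5901, 0.6582, 0.6626]

beam 1: φ=-90°, α=165°
  dir = (cos 165°, sin 165°) = (-0.9659, 0.2588); from cell (7,1)
  next x-line at t=0.3727, next y-line at t=1.6614; Δt_x=1.0353, Δt_y=3.8637
    x: enter (6,1) at t=0.3727
    x: enter (5,1) at t=1.4080 ← occupied
  → r_1 = 1.4080
beam 2: φ=-45°, α=210°
  dir = (cos 210°, sin 210°) = (-0.8660, -0.5000); from cell (7,1)
  next x-line at t=0.4157, next y-line at t=1.1400; Δt_x=1.1547, Δt_y=2.0000
    x: enter (6,1) at t=0.4157
    y: enter (6,0) at t=1.1400 ← occupied
  → r_2 = 1.1400
beam 3: φ=0°, α=255°
  dir = (cos 255°, sin 255°) = (-0.2588, -0.9659); from cell (7,1)
  next x-line at t=1.3909, next y-line at t=0.5901; Δt_x=3.8637, Δt_y=1.0353
    y: enter (7,0) at t=0.5901 ← occupied
  → r_3 = 0.5901
beam 4: φ=45°, α=300°
  dir = (cos 300°, sin 300°) = (0.5000, -0.8660); from cell (7,1)
  next x-line at t=1.2800, next y-line at t=0.6582; Δt_x=2.0000, Δt_y=1.1547
    y: enter (7,0) at t=0.6582 ← occupied
  → r_4 = 0.6582
beam 5: φ=90°, α=345°
  dir = (cos 345°, sin 345°) = (0.9659, -0.2588); from cell (7,1)
  next x-line at t=0.6626, next y-line at t=2.2023; Δt_x=1.0353, Δt_y=3.8637
    x: enter (8,1) at t=0.6626 ← occupied
  → r_5 = 0.6626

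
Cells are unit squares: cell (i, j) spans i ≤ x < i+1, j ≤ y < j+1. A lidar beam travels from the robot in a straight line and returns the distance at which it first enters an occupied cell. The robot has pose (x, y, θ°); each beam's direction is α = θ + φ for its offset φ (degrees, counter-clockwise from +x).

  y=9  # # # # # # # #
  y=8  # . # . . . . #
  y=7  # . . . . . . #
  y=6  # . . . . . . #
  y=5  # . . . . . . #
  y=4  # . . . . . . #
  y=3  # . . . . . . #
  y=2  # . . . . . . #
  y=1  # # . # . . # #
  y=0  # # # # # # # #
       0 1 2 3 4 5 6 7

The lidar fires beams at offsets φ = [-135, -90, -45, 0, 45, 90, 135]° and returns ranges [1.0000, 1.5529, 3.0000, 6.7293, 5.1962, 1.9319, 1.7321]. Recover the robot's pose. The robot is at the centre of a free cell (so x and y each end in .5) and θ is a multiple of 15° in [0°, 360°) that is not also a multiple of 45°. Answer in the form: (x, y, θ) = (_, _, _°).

The pose lattice has 44·16 = 704 candidates. Test each by forward raycasting.
  (3.5, 4.5, 165°): beam 1 = 4.0415 ≠ 1.0000 ✗
  (2.5, 1.5, 120°): beam 1 = 0.5176 ≠ 1.0000 ✗
  (4.5, 1.5, 15°): beam 1 = 0.5774 ≠ 1.0000 ✗
  (2.5, 3.5, 195°): beam 1 = 6.3509 ≠ 1.0000 ✗
  (2.5, 6.5, 150°): beam 1 = 4.6587 ≠ 1.0000 ✗
  …
  (5.5, 2.5, 105°): r_1=1.0000, r_2=1.5529, r_3=3.0000, r_4=6.7293, r_5=5.1962, r_6=1.9319, r_7=1.7321 — all match ✓
No second candidate reproduces the full scan.

(x, y, θ) = (5.5, 2.5, 105°)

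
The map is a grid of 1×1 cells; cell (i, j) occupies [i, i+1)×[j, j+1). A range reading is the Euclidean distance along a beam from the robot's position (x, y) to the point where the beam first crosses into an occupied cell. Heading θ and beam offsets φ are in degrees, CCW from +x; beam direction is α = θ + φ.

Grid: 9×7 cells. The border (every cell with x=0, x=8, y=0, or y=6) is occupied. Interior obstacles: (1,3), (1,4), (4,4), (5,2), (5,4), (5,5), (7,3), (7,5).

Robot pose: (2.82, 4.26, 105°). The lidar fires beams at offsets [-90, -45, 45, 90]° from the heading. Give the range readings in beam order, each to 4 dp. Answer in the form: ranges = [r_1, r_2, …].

beam 1: φ=-90°, α=15°
  direction (0.9659, 0.2588); cell (2,4); t to first gridline: x 0.1863, y 2.8591 (then +1.0353 / +3.8637)
    (3,4) via x @ 0.1863
    (4,4) via x @ 1.2216  # hit
  → r_1 = 1.2216
beam 2: φ=-45°, α=60°
  direction (0.5000, 0.8660); cell (2,4); t to first gridline: x 0.3600, y 0.8545 (then +2.0000 / +1.1547)
    (3,4) via x @ 0.3600
    (3,5) via y @ 0.8545
    (3,6) via y @ 2.0092  # hit
  → r_2 = 2.0092
beam 3: φ=45°, α=150°
  direction (-0.8660, 0.5000); cell (2,4); t to first gridline: x 0.9469, y 1.4800 (then +1.1547 / +2.0000)
    (1,4) via x @ 0.9469  # hit
  → r_3 = 0.9469
beam 4: φ=90°, α=195°
  direction (-0.9659, -0.2588); cell (2,4); t to first gridline: x 0.8489, y 1.0046 (then +1.0353 / +3.8637)
    (1,4) via x @ 0.8489  # hit
  → r_4 = 0.8489

ranges = [1.2216, 2.0092, 0.9469, 0.8489]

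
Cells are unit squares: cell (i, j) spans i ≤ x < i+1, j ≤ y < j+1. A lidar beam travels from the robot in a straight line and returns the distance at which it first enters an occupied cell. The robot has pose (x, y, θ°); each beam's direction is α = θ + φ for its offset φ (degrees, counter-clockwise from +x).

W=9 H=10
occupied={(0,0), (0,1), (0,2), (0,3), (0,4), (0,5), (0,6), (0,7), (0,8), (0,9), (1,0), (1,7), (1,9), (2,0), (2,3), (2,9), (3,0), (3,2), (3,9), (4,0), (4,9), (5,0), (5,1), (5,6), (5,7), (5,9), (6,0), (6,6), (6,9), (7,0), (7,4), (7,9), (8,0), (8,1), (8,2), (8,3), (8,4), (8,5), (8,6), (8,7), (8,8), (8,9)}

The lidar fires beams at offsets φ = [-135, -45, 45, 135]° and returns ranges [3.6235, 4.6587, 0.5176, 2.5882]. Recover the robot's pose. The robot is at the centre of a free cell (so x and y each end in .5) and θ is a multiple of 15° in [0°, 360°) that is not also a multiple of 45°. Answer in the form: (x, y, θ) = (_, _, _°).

(x, y, θ) = (4.5, 6.5, 330°)

Candidates: 48 free-cell centres × 16 headings = 768 poses. Raycast each; keep the one whose scan matches to 4 dp.
  (2.5, 5.5, 15°): beam 1 = 3.0000 ≠ 3.6235 ✗
  (3.5, 4.5, 240°): beam 1 = 4.6587 ≠ 3.6235 ✗
  (3.5, 1.5, 165°): beam 1 = 5.0000 ≠ 3.6235 ✗
  …
  (4.5, 6.5, 330°): r_1=3.6235, r_2=4.6587, r_3=0.5176, r_4=2.5882 — all match ✓
No second candidate reproduces the full scan.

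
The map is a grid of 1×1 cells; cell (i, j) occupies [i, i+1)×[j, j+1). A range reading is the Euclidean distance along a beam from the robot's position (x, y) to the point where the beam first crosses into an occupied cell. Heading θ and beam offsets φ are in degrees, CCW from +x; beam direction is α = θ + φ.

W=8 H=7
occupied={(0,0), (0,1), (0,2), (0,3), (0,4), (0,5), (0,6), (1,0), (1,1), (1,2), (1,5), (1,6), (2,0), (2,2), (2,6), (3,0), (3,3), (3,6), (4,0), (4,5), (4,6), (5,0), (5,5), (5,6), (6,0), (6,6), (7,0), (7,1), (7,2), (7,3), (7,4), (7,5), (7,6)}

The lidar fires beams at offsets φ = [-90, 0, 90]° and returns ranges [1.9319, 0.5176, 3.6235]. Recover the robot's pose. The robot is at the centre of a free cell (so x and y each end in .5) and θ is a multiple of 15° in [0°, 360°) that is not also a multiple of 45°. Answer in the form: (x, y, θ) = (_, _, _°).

(x, y, θ) = (3.5, 4.5, 255°)

Enumerate (i+0.5, j+0.5, θ) over the 23 free cells and 16 admissible headings. For each, cast all 3 beams and compare to the given ranges.
  (3.5, 4.5, 150°): beam 1 = 1.0000 ≠ 1.9319 ✗
  (5.5, 3.5, 195°): beam 1 = 1.5529 ≠ 1.9319 ✗
  (5.5, 2.5, 150°): beam 1 = 3.0000 ≠ 1.9319 ✗
  (4.5, 3.5, 120°): beam 1 = 2.8868 ≠ 1.9319 ✗
  (6.5, 1.5, 150°): beam 1 = 1.0000 ≠ 1.9319 ✗
  …
  (3.5, 4.5, 255°): r_1=1.9319, r_2=0.5176, r_3=3.6235 — all match ✓
Only this pose fits every beam.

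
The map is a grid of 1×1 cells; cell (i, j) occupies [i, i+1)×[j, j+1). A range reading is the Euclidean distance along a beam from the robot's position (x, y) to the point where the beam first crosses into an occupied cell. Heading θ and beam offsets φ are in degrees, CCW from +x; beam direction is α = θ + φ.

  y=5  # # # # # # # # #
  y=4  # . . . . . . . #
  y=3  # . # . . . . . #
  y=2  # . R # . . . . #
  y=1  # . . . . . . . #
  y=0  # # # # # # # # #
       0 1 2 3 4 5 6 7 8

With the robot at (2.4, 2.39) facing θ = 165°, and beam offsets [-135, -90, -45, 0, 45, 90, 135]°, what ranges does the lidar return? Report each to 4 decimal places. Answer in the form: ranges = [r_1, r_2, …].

beam 1: φ=-135°, α=30°
  d=(0.8660,0.5000)  start (2,2)  tX=0.6928 tY=1.2200  stride 1/|dx|=1.1547 1/|dy|=2.0000
    cross x-line → (3,2), t=0.6928 (wall)
  → r_1 = 0.6928
beam 2: φ=-90°, α=75°
  d=(0.2588,0.9659)  start (2,2)  tX=2.3182 tY=0.6315  stride 1/|dx|=3.8637 1/|dy|=1.0353
    cross y-line → (2,3), t=0.6315 (wall)
  → r_2 = 0.6315
beam 3: φ=-45°, α=120°
  d=(-0.5000,0.8660)  start (2,2)  tX=0.8000 tY=0.7044  stride 1/|dx|=2.0000 1/|dy|=1.1547
    cross y-line → (2,3), t=0.7044 (wall)
  → r_3 = 0.7044
beam 4: φ=0°, α=165°
  d=(-0.9659,0.2588)  start (2,2)  tX=0.4141 tY=2.3569  stride 1/|dx|=1.0353 1/|dy|=3.8637
    cross x-line → (1,2), t=0.4141
    cross x-line → (0,2), t=1.4494 (wall)
  → r_4 = 1.4494
beam 5: φ=45°, α=210°
  d=(-0.8660,-0.5000)  start (2,2)  tX=0.4619 tY=0.7800  stride 1/|dx|=1.1547 1/|dy|=2.0000
    cross x-line → (1,2), t=0.4619
    cross y-line → (1,1), t=0.7800
    cross x-line → (0,1), t=1.6166 (wall)
  → r_5 = 1.6166
beam 6: φ=90°, α=255°
  d=(-0.2588,-0.9659)  start (2,2)  tX=1.5455 tY=0.4038  stride 1/|dx|=3.8637 1/|dy|=1.0353
    cross y-line → (2,1), t=0.4038
    cross y-line → (2,0), t=1.4390 (wall)
  → r_6 = 1.4390
beam 7: φ=135°, α=300°
  d=(0.5000,-0.8660)  start (2,2)  tX=1.2000 tY=0.4503  stride 1/|dx|=2.0000 1/|dy|=1.1547
    cross y-line → (2,1), t=0.4503
    cross x-line → (3,1), t=1.2000
    cross y-line → (3,0), t=1.6050 (wall)
  → r_7 = 1.6050

ranges = [0.6928, 0.6315, 0.7044, 1.4494, 1.6166, 1.4390, 1.6050]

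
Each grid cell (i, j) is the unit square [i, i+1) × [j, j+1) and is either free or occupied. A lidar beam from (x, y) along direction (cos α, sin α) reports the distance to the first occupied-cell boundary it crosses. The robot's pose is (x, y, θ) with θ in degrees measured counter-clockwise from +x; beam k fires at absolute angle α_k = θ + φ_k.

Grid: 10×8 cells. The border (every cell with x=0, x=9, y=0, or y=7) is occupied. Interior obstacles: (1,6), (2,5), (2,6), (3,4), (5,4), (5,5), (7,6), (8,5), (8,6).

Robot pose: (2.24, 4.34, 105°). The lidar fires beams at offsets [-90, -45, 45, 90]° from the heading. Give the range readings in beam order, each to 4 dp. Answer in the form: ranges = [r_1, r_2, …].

beam 1: φ=-90°, α=15°
  dir = (cos 15°, sin 15°) = (0.9659, 0.2588); from cell (2,4)
  next x-line at t=0.7868, next y-line at t=2.5500; Δt_x=1.0353, Δt_y=3.8637
    x: enter (3,4) at t=0.7868 ← occupied
  → r_1 = 0.7868
beam 2: φ=-45°, α=60°
  dir = (cos 60°, sin 60°) = (0.5000, 0.8660); from cell (2,4)
  next x-line at t=1.5200, next y-line at t=0.7621; Δt_x=2.0000, Δt_y=1.1547
    y: enter (2,5) at t=0.7621 ← occupied
  → r_2 = 0.7621
beam 3: φ=45°, α=150°
  dir = (cos 150°, sin 150°) = (-0.8660, 0.5000); from cell (2,4)
  next x-line at t=0.2771, next y-line at t=1.3200; Δt_x=1.1547, Δt_y=2.0000
    x: enter (1,4) at t=0.2771
    y: enter (1,5) at t=1.3200
    x: enter (0,5) at t=1.4318 ← occupied
  → r_3 = 1.4318
beam 4: φ=90°, α=195°
  dir = (cos 195°, sin 195°) = (-0.9659, -0.2588); from cell (2,4)
  next x-line at t=0.2485, next y-line at t=1.3137; Δt_x=1.0353, Δt_y=3.8637
    x: enter (1,4) at t=0.2485
    x: enter (0,4) at t=1.2837 ← occupied
  → r_4 = 1.2837

ranges = [0.7868, 0.7621, 1.4318, 1.2837]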